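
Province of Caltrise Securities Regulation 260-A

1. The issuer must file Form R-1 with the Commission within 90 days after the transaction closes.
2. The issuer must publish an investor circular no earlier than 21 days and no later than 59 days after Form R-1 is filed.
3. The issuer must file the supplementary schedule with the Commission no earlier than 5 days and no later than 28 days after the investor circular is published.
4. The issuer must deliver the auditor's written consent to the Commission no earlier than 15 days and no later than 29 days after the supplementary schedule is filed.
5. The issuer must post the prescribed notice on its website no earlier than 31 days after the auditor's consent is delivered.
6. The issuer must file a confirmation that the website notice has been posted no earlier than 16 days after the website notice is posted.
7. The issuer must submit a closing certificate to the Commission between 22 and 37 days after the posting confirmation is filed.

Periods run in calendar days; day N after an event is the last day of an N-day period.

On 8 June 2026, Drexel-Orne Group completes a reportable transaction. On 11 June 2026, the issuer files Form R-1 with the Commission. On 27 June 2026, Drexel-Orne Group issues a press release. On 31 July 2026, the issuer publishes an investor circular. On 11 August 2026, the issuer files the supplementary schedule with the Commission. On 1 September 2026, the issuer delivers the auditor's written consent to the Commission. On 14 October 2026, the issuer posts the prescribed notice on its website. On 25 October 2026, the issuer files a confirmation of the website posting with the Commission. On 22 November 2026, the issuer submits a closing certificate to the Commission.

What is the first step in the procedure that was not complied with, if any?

Step 6

Step 1 — counting 90 days from 8 June 2026 (when the transaction closes) gives a deadline of 6 September 2026; completed 11 June 2026, before the deadline.
Step 2 — 21 and 59 days from 11 June 2026 (when Form R-1 is filed) are 2 July 2026 and 9 August 2026 respectively; done 31 July 2026, which is between those dates.
Step 3 — 5 and 28 days from 31 July 2026 (when the investor circular is published) are 5 August 2026 and 28 August 2026 respectively; 11 August 2026 falls inside that range.
Step 4 — 15 and 29 days from 11 August 2026 (when the supplementary schedule is filed) are 26 August 2026 and 9 September 2026 respectively; done 1 September 2026 — within the window.
Step 5 — must wait 31 days from 1 September 2026 (when the auditor's consent is delivered), so not before 2 October 2026; done 14 October 2026 — permitted.
Step 6 — must wait 16 days from 14 October 2026 (when the website notice is posted), so not before 30 October 2026; done 25 October 2026 — 5 days too early.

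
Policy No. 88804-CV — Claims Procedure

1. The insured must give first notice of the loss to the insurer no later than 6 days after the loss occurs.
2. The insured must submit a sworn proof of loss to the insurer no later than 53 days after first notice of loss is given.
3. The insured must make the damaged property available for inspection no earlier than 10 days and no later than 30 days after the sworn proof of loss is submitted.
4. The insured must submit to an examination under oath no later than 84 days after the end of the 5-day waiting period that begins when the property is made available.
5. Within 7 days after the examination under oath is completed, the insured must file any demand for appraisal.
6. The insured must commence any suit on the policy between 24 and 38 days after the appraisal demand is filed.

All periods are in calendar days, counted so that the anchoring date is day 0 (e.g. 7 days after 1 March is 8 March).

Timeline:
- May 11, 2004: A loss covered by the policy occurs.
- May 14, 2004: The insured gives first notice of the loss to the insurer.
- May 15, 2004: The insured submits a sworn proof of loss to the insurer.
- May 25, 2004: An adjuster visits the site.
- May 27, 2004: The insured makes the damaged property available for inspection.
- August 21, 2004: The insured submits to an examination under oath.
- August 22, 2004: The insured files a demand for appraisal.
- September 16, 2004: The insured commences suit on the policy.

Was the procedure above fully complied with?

Yes

(1) due by May 11, 2004 + 6 days = May 17, 2004; May 14, 2004 is within that limit.
(2) due by May 14, 2004 + 53 days = July 6, 2004; done May 15, 2004 — timely.
(3) the permitted window runs from May 15, 2004 + 10 = May 25, 2004 to May 15, 2004 + 30 = June 14, 2004; done May 27, 2004 — within the window.
(4) due by June 1, 2004 + 84 days = August 24, 2004; completed August 21, 2004, before the deadline.
(5) due by August 21, 2004 + 7 days = August 28, 2004; done August 22, 2004 — timely.
(6) the permitted window runs from August 22, 2004 + 24 = September 15, 2004 to August 22, 2004 + 38 = September 29, 2004; done September 16, 2004 — within the window.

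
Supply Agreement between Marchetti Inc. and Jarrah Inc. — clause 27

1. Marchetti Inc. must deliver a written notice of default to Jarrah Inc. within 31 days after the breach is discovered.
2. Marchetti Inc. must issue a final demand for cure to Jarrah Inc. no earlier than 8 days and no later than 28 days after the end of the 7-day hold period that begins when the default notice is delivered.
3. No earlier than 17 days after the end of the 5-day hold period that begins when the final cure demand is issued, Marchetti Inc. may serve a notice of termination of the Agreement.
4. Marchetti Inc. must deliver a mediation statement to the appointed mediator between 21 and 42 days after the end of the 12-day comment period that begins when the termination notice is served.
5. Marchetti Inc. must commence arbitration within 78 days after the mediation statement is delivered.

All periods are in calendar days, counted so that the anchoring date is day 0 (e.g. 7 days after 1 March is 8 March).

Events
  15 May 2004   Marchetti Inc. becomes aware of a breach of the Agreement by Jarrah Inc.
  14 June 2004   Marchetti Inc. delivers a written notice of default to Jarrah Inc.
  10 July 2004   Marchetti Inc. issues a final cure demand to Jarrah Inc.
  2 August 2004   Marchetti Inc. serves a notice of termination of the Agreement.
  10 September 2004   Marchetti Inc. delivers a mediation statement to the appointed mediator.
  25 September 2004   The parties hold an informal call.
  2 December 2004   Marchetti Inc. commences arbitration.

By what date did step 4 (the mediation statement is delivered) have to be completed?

25 September 2004

The termination notice is served on 2 August 2004; the 12-day comment period therefore ends 14 August 2004, and step 4 runs from that date. The window is 21–42 days after 14 August 2004; it closes on 25 September 2004.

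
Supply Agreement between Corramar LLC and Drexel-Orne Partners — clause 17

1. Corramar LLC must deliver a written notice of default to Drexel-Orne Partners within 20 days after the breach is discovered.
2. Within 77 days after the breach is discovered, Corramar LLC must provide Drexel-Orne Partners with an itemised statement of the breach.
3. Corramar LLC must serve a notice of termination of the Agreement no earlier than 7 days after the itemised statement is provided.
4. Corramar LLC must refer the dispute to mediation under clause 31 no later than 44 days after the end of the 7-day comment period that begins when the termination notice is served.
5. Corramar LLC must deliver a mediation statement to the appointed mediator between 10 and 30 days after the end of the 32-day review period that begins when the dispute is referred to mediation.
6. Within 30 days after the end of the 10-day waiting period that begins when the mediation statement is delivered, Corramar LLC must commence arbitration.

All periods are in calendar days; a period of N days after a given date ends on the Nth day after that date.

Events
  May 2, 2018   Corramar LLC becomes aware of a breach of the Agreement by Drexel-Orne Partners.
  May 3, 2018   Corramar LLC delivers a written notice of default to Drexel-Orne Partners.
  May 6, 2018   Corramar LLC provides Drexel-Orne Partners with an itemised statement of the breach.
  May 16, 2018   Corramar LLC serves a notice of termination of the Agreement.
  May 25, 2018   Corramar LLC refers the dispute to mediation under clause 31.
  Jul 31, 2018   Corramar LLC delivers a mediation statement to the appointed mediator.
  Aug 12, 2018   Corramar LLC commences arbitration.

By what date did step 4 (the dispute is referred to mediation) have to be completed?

The termination notice is served on May 16, 2018; the 7-day comment period therefore ends May 23, 2018, and step 4 runs from that date. 44 days after May 23, 2018 is Jul 6, 2018.

Jul 6, 2018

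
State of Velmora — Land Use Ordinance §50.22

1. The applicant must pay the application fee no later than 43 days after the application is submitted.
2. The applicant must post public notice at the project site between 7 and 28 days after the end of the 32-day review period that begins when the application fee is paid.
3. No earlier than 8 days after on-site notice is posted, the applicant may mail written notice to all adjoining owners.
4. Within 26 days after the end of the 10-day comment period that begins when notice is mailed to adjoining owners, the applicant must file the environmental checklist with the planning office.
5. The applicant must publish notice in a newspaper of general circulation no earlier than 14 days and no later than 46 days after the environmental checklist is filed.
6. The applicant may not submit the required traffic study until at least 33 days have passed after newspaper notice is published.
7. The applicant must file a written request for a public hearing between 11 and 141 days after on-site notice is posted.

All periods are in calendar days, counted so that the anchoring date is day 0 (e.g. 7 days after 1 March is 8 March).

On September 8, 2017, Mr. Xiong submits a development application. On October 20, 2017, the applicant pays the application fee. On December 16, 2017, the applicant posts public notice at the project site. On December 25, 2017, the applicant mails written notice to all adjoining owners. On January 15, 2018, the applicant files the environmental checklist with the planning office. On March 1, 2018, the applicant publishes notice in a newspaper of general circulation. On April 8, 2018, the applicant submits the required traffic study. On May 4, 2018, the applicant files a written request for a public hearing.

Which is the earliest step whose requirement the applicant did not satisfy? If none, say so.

Step 1: 43 days after September 8, 2017 (when the application is submitted) is October 21, 2017; done October 20, 2017 — timely.
Step 2: the window is 7–28 days after November 21, 2017 (end of the 32-day review period, which began when the application fee is paid on October 20, 2017), so November 28, 2017 through December 19, 2017; December 16, 2017 falls inside that range.
Step 3: the earliest permitted date is 8 days after December 16, 2017 (when on-site notice is posted), i.e. December 24, 2017; done December 25, 2017 — permitted.
Step 4: 26 days after January 4, 2018 (end of the 10-day comment period, which began when notice is mailed to adjoining owners on December 25, 2017) is January 30, 2018; done January 15, 2018 — timely.
Step 5: the window is 14–46 days after January 15, 2018 (when the environmental checklist is filed), so January 29, 2018 through March 2, 2018; March 1, 2018 falls inside that range.
Step 6: the earliest permitted date is 33 days after March 1, 2018 (when newspaper notice is published), i.e. April 3, 2018; done April 8, 2018, after the minimum wait.
Step 7: the window is 11–141 days after December 16, 2017 (when on-site notice is posted), so December 27, 2017 through May 6, 2018; May 4, 2018 falls inside that range.

None — every step was satisfied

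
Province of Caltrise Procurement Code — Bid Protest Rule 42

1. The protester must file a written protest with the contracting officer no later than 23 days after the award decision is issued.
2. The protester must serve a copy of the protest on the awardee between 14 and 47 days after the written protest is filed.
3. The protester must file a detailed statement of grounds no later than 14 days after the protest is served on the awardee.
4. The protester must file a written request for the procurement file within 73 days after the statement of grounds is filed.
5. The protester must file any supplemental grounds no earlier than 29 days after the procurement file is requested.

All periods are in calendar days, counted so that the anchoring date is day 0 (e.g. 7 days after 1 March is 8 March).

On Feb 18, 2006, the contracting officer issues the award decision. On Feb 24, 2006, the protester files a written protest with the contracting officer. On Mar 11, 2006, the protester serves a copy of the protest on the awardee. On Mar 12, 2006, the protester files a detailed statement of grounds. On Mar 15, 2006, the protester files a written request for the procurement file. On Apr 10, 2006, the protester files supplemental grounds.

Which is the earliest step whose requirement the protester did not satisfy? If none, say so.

Step 5

Step 1: 23 days after Feb 18, 2006 (when the award decision is issued) is Mar 13, 2006; completed Feb 24, 2006, before the deadline.
Step 2: the window is 14–47 days after Feb 24, 2006 (when the written protest is filed), so Mar 10, 2006 through Apr 12, 2006; done Mar 11, 2006 — within the window.
Step 3: 14 days after Mar 11, 2006 (when the protest is served on the awardee) is Mar 25, 2006; Mar 12, 2006 is within that limit.
Step 4: 73 days after Mar 12, 2006 (when the statement of grounds is filed) is May 24, 2006; completed Mar 15, 2006, before the deadline.
Step 5: the earliest permitted date is 29 days after Mar 15, 2006 (when the procurement file is requested), i.e. Apr 13, 2006; done Apr 10, 2006 — 3 days too early.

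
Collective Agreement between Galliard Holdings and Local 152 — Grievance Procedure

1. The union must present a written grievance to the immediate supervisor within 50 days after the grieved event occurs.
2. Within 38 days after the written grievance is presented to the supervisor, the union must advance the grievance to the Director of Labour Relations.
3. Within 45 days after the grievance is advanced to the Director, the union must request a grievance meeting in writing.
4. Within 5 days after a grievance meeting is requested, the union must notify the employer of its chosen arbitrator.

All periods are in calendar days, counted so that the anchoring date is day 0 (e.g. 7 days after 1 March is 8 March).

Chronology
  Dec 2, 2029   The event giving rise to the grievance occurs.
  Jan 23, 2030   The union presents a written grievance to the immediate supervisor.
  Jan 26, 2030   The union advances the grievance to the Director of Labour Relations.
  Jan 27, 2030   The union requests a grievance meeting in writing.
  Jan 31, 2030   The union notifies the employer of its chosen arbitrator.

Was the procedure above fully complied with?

No

(1) due by Dec 2, 2029 + 50 days = Jan 21, 2030; Jan 23, 2030 misses that deadline by 2 days.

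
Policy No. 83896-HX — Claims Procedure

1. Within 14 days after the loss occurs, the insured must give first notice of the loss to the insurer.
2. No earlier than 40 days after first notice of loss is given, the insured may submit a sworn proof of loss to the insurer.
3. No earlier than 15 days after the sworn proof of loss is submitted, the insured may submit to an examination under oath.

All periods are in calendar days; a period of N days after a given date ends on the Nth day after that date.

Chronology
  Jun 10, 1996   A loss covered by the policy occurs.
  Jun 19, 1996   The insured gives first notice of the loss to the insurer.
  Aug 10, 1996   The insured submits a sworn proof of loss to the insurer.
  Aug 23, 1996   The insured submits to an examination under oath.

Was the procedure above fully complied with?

No

Step 1: 14 days after Jun 10, 1996 (when the loss occurs) is Jun 24, 1996; Jun 19, 1996 is within that limit.
Step 2: the earliest permitted date is 40 days after Jun 19, 1996 (when first notice of loss is given), i.e. Jul 29, 1996; done Aug 10, 1996 — permitted.
Step 3: the earliest permitted date is 15 days after Aug 10, 1996 (when the sworn proof of loss is submitted), i.e. Aug 25, 1996; done Aug 23, 1996 — 2 days too early.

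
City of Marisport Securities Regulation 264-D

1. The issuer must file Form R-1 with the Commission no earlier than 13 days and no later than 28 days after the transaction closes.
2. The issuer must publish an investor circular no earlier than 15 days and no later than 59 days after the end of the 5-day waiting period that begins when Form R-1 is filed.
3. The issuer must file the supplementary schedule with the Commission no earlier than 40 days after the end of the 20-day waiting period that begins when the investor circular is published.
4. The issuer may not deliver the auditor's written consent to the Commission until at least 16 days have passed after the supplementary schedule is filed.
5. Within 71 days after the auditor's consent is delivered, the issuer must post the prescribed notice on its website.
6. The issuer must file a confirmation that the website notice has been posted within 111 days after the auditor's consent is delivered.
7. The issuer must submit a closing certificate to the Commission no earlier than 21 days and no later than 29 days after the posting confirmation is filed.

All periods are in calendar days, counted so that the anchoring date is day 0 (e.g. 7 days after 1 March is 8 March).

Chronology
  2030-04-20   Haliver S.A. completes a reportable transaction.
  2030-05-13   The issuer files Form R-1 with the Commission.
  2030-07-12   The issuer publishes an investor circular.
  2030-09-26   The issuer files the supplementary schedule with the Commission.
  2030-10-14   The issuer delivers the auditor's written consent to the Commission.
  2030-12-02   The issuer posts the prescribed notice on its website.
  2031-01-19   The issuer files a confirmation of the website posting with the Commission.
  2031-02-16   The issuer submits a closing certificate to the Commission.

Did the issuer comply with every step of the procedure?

(1) the permitted window runs from 2030-04-20 + 13 = 2030-05-03 to 2030-04-20 + 28 = 2030-05-18; 2030-05-13 falls inside that range.
(2) the permitted window runs from 2030-05-18 + 15 = 2030-06-02 to 2030-05-18 + 59 = 2030-07-16; done 2030-07-12, which is between those dates.
(3) permitted from 2030-08-01 + 40 days = 2030-09-10 onward; done 2030-09-26 — permitted.
(4) permitted from 2030-09-26 + 16 days = 2030-10-12 onward; done 2030-10-14, after the minimum wait.
(5) due by 2030-10-14 + 71 days = 2030-12-24; completed 2030-12-02, before the deadline.
(6) due by 2030-10-14 + 111 days = 2031-02-02; done 2031-01-19 — timely.
(7) the permitted window runs from 2031-01-19 + 21 = 2031-02-09 to 2031-01-19 + 29 = 2031-02-17; done 2031-02-16 — within the window.

Yes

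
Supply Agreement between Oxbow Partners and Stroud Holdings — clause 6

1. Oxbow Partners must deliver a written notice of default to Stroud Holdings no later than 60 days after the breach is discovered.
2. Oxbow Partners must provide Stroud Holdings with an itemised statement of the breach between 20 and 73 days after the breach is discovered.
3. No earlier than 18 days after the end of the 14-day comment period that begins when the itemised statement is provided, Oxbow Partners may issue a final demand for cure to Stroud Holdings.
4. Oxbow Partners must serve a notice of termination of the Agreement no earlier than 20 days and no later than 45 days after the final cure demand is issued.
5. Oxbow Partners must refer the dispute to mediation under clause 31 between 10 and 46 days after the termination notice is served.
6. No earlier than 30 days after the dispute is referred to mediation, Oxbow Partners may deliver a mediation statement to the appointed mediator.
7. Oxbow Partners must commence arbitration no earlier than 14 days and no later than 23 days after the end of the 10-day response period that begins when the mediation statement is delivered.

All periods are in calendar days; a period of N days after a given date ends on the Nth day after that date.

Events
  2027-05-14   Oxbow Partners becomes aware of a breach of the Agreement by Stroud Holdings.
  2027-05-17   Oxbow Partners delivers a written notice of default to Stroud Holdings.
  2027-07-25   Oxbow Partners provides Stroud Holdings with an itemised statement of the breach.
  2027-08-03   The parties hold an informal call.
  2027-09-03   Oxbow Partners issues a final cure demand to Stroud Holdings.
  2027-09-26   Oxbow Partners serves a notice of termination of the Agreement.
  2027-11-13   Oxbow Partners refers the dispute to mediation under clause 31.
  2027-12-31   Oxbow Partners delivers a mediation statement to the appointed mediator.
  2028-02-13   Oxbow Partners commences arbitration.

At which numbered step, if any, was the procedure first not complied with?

Step 5

Step 1: 60 days after 2027-05-14 (when the breach is discovered) is 2027-07-13; done 2027-05-17 — timely.
Step 2: the window is 20–73 days after 2027-05-14 (when the breach is discovered), so 2027-06-03 through 2027-07-26; 2027-07-25 falls inside that range.
Step 3: the earliest permitted date is 18 days after 2027-08-08 (end of the 14-day comment period, which began when the itemised statement is provided on 2027-07-25), i.e. 2027-08-26; done 2027-09-03 — permitted.
Step 4: the window is 20–45 days after 2027-09-03 (when the final cure demand is issued), so 2027-09-23 through 2027-10-18; done 2027-09-26 — within the window.
Step 5: the window is 10–46 days after 2027-09-26 (when the termination notice is served), so 2027-10-06 through 2027-11-11; 2027-11-13 is 2 days past the end of the window.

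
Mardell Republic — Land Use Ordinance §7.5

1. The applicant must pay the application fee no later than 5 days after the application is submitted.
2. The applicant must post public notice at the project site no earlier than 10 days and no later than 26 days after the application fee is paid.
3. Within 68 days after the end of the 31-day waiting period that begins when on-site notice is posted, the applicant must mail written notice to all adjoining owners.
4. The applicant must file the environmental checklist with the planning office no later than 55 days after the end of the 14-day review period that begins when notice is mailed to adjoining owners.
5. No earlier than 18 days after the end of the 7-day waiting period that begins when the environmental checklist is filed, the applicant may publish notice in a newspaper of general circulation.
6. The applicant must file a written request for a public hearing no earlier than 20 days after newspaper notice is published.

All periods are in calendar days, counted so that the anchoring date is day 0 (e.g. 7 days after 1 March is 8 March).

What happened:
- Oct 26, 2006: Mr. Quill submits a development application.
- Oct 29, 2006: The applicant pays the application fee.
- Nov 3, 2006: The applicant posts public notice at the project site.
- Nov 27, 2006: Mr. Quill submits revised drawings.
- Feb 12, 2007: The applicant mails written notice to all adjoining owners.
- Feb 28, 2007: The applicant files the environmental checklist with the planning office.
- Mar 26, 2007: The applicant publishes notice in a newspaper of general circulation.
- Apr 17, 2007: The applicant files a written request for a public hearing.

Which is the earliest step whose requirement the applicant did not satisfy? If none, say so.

Step 2

(1) due by Oct 26, 2006 + 5 days = Oct 31, 2006; completed Oct 29, 2006, before the deadline.
(2) the permitted window runs from Oct 29, 2006 + 10 = Nov 8, 2006 to Oct 29, 2006 + 26 = Nov 24, 2006; done Nov 3, 2006 — 5 days before the window opened.
The analysis stops there.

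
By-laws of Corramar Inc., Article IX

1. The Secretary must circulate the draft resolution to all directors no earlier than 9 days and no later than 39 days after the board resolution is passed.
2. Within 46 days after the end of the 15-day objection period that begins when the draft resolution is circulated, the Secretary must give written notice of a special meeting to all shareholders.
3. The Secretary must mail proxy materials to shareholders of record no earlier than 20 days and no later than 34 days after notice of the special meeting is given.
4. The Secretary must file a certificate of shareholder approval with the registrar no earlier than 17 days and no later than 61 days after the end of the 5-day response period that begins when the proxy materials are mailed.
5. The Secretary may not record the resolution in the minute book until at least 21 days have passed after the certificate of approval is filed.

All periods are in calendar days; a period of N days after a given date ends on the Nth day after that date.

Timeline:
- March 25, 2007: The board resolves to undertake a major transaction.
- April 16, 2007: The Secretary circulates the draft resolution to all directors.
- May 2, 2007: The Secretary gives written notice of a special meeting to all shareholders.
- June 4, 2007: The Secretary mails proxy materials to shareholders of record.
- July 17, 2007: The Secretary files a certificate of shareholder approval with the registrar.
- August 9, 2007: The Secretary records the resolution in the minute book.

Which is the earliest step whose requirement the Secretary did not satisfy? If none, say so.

(1) the permitted window runs from March 25, 2007 + 9 = April 3, 2007 to March 25, 2007 + 39 = May 3, 2007; done April 16, 2007 — within the window.
(2) due by May 1, 2007 + 46 days = June 16, 2007; May 2, 2007 is within that limit.
(3) the permitted window runs from May 2, 2007 + 20 = May 22, 2007 to May 2, 2007 + 34 = June 5, 2007; June 4, 2007 falls inside that range.
(4) the permitted window runs from June 9, 2007 + 17 = June 26, 2007 to June 9, 2007 + 61 = August 9, 2007; July 17, 2007 falls inside that range.
(5) permitted from July 17, 2007 + 21 days = August 7, 2007 onward; August 9, 2007 is on or after that date.

None — every step was satisfied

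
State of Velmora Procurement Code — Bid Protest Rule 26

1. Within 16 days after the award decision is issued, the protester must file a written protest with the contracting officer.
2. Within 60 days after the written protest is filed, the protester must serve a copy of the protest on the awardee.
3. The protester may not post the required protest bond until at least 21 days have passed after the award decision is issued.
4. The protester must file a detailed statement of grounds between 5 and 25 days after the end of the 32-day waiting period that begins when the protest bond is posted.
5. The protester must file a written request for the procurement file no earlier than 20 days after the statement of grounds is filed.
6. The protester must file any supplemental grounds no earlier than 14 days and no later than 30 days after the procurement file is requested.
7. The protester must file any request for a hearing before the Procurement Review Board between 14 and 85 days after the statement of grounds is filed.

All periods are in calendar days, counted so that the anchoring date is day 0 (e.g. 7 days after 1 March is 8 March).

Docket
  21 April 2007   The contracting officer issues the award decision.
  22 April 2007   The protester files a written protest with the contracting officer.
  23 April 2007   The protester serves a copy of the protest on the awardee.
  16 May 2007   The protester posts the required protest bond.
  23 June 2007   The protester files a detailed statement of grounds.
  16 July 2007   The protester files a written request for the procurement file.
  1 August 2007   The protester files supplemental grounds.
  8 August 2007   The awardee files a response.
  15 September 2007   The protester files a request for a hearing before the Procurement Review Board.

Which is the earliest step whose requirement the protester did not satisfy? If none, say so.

Step 1: 16 days after 21 April 2007 (when the award decision is issued) is 7 May 2007; done 22 April 2007 — timely.
Step 2: 60 days after 22 April 2007 (when the written protest is filed) is 21 June 2007; 23 April 2007 is within that limit.
Step 3: the earliest permitted date is 21 days after 21 April 2007 (when the award decision is issued), i.e. 12 May 2007; 16 May 2007 is on or after that date.
Step 4: the window is 5–25 days after 17 June 2007 (end of the 32-day waiting period, which began when the protest bond is posted on 16 May 2007), so 22 June 2007 through 12 July 2007; 23 June 2007 falls inside that range.
Step 5: the earliest permitted date is 20 days after 23 June 2007 (when the statement of grounds is filed), i.e. 13 July 2007; done 16 July 2007, after the minimum wait.
Step 6: the window is 14–30 days after 16 July 2007 (when the procurement file is requested), so 30 July 2007 through 15 August 2007; done 1 August 2007 — within the window.
Step 7: the window is 14–85 days after 23 June 2007 (when the statement of grounds is filed), so 7 July 2007 through 16 September 2007; 15 September 2007 falls inside that range.

None — every step was satisfied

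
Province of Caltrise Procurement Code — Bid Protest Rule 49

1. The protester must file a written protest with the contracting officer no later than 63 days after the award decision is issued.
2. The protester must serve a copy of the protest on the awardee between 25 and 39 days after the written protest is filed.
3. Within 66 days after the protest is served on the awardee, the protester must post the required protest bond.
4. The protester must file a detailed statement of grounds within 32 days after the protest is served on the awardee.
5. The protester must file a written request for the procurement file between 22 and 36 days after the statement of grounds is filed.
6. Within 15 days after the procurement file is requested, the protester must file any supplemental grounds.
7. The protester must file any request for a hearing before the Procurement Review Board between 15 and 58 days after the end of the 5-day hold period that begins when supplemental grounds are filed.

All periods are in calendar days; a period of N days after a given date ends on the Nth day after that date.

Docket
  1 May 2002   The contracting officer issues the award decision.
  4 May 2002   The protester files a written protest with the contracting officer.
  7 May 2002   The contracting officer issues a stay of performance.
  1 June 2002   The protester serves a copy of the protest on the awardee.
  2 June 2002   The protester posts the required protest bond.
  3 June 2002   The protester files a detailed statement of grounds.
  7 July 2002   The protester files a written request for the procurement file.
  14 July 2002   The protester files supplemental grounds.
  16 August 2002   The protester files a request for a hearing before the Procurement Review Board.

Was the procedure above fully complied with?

Yes

(1) due by 1 May 2002 + 63 days = 3 July 2002; completed 4 May 2002, before the deadline.
(2) the permitted window runs from 4 May 2002 + 25 = 29 May 2002 to 4 May 2002 + 39 = 12 June 2002; done 1 June 2002 — within the window.
(3) due by 1 June 2002 + 66 days = 6 August 2002; done 2 June 2002 — timely.
(4) due by 1 June 2002 + 32 days = 3 July 2002; done 3 June 2002 — timely.
(5) the permitted window runs from 3 June 2002 + 22 = 25 June 2002 to 3 June 2002 + 36 = 9 July 2002; done 7 July 2002 — within the window.
(6) due by 7 July 2002 + 15 days = 22 July 2002; done 14 July 2002 — timely.
(7) the permitted window runs from 19 July 2002 + 15 = 3 August 2002 to 19 July 2002 + 58 = 15 September 2002; 16 August 2002 falls inside that range.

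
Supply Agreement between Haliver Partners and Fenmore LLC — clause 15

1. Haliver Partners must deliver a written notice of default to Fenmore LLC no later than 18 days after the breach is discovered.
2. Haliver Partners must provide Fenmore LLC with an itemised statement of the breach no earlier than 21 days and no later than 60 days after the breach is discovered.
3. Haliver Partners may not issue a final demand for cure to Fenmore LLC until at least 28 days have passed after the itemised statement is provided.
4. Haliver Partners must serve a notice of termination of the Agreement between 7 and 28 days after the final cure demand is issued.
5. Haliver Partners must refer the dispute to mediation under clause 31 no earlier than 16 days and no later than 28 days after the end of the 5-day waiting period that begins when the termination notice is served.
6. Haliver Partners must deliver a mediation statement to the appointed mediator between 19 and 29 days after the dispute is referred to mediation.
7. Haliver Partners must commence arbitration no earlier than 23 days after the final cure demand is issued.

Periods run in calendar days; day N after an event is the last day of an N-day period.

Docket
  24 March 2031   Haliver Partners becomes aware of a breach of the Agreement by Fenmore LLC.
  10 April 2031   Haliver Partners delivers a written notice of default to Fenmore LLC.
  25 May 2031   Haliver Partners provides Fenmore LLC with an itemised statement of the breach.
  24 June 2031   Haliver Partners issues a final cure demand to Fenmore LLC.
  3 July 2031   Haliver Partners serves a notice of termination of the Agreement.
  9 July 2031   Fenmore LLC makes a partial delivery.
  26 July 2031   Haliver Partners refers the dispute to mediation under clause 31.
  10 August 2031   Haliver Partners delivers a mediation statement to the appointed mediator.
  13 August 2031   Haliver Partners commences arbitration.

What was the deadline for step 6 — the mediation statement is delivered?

24 August 2031

Step 6 runs from 26 July 2031, when the dispute is referred to mediation. The window is 19–29 days after 26 July 2031; it closes on 24 August 2031.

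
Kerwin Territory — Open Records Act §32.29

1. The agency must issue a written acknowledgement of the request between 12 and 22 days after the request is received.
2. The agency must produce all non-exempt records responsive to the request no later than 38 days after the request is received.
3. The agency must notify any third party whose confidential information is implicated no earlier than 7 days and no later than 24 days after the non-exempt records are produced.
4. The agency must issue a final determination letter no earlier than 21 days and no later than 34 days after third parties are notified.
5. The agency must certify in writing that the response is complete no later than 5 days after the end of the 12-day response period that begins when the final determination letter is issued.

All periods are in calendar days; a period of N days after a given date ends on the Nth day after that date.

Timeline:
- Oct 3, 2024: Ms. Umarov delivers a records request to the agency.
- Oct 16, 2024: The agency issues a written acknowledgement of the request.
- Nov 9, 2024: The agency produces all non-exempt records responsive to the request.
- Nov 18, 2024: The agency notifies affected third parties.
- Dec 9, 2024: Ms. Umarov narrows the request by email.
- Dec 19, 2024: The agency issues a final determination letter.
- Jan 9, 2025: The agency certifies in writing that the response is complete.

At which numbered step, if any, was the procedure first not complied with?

Step 1 — 12 and 22 days from Oct 3, 2024 (when the request is received) are Oct 15, 2024 and Oct 25, 2024 respectively; done Oct 16, 2024 — within the window.
Step 2 — counting 38 days from Oct 3, 2024 (when the request is received) gives a deadline of Nov 10, 2024; completed Nov 9, 2024, before the deadline.
Step 3 — 7 and 24 days from Nov 9, 2024 (when the non-exempt records are produced) are Nov 16, 2024 and Dec 3, 2024 respectively; done Nov 18, 2024, which is between those dates.
Step 4 — 21 and 34 days from Nov 18, 2024 (when third parties are notified) are Dec 9, 2024 and Dec 22, 2024 respectively; Dec 19, 2024 falls inside that range.
Step 5 — counting 5 days from Dec 31, 2024 (end of the 12-day response period, which began when the final determination letter is issued on Dec 19, 2024) gives a deadline of Jan 5, 2025; done Jan 9, 2025 — 4 days late.
That is the first point of non-compliance.

Step 5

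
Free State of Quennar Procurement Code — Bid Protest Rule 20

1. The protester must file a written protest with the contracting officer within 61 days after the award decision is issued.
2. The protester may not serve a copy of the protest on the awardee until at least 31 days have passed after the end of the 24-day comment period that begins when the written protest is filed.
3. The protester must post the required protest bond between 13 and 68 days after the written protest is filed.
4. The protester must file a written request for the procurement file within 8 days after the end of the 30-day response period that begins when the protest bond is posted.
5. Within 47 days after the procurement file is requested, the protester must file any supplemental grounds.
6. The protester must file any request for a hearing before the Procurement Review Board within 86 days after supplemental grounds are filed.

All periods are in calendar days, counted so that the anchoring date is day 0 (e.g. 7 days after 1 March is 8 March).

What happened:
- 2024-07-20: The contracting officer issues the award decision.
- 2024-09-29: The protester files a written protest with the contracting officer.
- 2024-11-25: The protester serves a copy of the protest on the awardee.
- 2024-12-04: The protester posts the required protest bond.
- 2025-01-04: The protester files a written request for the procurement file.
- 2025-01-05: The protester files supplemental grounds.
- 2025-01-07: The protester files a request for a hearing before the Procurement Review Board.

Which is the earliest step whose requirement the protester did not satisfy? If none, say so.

(1) due by 2024-07-20 + 61 days = 2024-09-19; done 2024-09-29 — 10 days late.
The procedure was therefore not followed at step 1.

Step 1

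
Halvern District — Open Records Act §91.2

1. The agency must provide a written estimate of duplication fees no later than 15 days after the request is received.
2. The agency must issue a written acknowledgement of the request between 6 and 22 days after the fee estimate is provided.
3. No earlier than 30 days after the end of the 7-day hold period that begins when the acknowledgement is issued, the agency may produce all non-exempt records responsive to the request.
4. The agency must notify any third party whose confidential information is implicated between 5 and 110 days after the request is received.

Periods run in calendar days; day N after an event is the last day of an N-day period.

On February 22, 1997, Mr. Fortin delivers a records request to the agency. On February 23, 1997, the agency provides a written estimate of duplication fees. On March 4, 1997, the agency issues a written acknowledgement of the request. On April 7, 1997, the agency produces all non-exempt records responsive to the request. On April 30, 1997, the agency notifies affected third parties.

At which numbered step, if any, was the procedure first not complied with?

(1) due by February 22, 1997 + 15 days = March 9, 1997; done February 23, 1997 — timely.
(2) the permitted window runs from February 23, 1997 + 6 = March 1, 1997 to February 23, 1997 + 22 = March 17, 1997; done March 4, 1997 — within the window.
(3) permitted from March 11, 1997 + 30 days = April 10, 1997 onward; done April 7, 1997 — 3 days too early.

Step 3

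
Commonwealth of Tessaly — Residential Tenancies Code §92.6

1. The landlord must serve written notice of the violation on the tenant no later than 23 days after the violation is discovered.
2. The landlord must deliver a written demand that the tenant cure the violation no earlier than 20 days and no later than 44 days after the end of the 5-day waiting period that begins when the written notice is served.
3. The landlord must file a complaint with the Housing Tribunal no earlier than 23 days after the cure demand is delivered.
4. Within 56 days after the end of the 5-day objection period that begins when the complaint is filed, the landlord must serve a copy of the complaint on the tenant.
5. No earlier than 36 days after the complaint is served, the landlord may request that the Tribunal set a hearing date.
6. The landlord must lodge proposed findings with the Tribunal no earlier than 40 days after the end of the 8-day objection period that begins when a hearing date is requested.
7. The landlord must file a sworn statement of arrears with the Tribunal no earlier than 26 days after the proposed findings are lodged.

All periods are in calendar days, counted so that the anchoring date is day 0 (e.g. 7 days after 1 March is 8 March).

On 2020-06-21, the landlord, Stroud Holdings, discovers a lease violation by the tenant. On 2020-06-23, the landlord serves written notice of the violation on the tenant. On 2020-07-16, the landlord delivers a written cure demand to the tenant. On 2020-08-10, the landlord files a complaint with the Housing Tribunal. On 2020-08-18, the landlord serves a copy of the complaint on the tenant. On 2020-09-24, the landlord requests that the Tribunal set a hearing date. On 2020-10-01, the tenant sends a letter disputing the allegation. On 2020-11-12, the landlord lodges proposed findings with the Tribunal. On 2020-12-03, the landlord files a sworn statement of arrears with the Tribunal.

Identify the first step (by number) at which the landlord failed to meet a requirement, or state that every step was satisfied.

Step 2

Step 1: 23 days after 2020-06-21 (when the violation is discovered) is 2020-07-14; 2020-06-23 is within that limit.
Step 2: the window is 20–44 days after 2020-06-28 (end of the 5-day waiting period, which began when the written notice is served on 2020-06-23), so 2020-07-18 through 2020-08-11; 2020-07-16 is 2 days too early.
That is the first point of non-compliance.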